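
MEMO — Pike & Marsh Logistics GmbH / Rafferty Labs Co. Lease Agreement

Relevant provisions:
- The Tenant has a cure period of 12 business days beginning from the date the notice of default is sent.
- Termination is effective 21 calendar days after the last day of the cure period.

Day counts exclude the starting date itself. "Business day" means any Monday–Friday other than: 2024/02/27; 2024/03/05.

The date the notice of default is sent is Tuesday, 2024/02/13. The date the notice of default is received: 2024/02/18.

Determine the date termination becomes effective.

2024/03/22

The last day of the cure period: 12 business days after Tuesday, 2024/02/13, skipping weekends and the listed holiday on Feb 27 — Feb 14, Feb 15, Feb 16, Feb 19, …, Feb 28, Feb 29, Mar 1 — lands on Friday, 2024/03/01.
The date termination becomes effective: 21 calendar days after 2024/03/01 is 2024/03/22.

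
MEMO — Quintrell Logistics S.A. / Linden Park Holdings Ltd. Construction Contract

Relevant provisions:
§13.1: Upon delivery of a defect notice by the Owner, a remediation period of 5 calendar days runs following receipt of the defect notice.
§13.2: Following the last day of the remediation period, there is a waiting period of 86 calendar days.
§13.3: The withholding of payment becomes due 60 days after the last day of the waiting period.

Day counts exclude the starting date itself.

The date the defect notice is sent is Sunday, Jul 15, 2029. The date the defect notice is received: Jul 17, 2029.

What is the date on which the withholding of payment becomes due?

Dec 15, 2029

Adding 5 calendar days to Jul 17, 2029 gives Jul 22, 2029, which is the last day of the remediation period.
The last day of the waiting period: 86 calendar days after Jul 22, 2029 is Oct 16, 2029.
The date on which the withholding of payment becomes due: Oct 16, 2029 + 60 days = Dec 15, 2029.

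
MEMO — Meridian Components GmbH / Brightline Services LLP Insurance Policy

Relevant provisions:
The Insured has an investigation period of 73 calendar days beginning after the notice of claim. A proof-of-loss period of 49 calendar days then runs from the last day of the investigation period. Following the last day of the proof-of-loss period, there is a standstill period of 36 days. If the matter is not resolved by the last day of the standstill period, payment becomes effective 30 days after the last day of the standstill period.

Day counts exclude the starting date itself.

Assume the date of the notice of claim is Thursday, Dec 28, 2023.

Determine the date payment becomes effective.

The last day of the investigation period: 73 calendar days after Dec 28, 2023 is Mar 10, 2024.
The last day of the proof-of-loss period: 49 calendar days after Mar 10, 2024 is Apr 28, 2024.
The last day of the standstill period: Apr 28, 2024 + 36 days = Jun 3, 2024.
The date payment becomes effective: 30 calendar days after Jun 3, 2024 is Jul 3, 2024.

Jul 3, 2024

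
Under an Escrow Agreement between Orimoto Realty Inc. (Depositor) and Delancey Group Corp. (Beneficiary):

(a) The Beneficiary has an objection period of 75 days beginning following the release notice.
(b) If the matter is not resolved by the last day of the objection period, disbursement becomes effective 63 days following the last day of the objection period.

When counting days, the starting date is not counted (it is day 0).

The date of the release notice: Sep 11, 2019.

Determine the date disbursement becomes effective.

Adding 75 calendar days to Sep 11, 2019 gives Nov 25, 2019, which is the last day of the objection period.
The date disbursement becomes effective: 63 calendar days after Nov 25, 2019 is Jan 27, 2020.

Jan 27, 2020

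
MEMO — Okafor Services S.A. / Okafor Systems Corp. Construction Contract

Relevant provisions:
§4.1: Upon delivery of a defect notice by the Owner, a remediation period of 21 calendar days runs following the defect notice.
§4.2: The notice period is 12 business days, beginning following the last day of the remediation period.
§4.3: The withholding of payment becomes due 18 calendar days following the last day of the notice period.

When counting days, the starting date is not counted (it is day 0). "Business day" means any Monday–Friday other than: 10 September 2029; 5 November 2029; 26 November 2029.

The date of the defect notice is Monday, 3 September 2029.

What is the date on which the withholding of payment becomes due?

Adding 21 calendar days to 3 September 2029 gives 24 September 2029, which is the last day of the remediation period.
From Monday, 24 September 2029, 12 business days (Sep 25, Sep 26, Sep 27, Sep 28, …, Oct 8, Oct 9, Oct 10, skipping weekends) brings us to Wednesday, 10 October 2029, which is the last day of the notice period.
The date on which the withholding of payment becomes due: 18 calendar days after 10 October 2029 is 28 October 2029.

28 October 2029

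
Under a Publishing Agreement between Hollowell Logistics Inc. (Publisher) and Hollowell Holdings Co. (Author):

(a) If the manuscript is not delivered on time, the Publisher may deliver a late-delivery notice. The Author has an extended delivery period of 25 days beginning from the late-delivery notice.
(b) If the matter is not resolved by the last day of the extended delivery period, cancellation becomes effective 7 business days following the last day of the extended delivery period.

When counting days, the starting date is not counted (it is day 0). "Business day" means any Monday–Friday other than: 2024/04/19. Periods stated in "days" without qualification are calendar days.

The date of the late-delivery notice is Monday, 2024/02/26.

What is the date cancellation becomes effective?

2024/04/02

The last day of the extended delivery period: 25 calendar days after 2024/02/26 is 2024/03/22.
The date cancellation becomes effective: 7 business days after Friday, 2024/03/22, skipping weekends — Mar 25, Mar 26, Mar 27, Mar 28, Mar 29, Apr 1, Apr 2 — lands on Tuesday, 2024/04/02.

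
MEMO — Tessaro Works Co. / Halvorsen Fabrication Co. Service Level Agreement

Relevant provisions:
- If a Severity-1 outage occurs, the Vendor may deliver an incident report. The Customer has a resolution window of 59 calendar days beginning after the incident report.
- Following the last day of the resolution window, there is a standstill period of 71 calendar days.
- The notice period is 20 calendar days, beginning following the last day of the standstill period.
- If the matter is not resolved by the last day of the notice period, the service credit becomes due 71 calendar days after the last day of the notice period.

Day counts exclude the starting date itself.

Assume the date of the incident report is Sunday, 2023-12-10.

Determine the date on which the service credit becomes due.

The last day of the resolution window: 2023-12-10 + 59 days = 2024-02-07.
Adding 71 calendar days to 2024-02-07 gives 2024-04-18, which is the last day of the standstill period.
The last day of the notice period: 2024-04-18 + 20 days = 2024-05-08.
The date on which the service credit becomes due: 2024-05-08 + 71 days = 2024-07-18.

2024-07-18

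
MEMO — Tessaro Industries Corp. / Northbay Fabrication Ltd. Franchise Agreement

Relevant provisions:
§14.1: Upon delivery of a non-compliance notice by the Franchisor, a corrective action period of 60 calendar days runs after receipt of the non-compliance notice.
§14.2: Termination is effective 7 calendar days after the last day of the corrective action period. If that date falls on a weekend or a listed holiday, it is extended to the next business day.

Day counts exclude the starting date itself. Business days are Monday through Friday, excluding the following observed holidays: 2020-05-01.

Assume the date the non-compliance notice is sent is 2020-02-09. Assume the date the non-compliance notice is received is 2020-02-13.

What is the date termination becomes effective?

The last day of the corrective action period: 60 calendar days after 2020-02-13 is 2020-04-13.
The date termination becomes effective: 2020-04-13 + 7 days = 2020-04-20. 2020-04-20 is a Monday and is not a listed holiday, so no roll-forward applies.

2020-04-20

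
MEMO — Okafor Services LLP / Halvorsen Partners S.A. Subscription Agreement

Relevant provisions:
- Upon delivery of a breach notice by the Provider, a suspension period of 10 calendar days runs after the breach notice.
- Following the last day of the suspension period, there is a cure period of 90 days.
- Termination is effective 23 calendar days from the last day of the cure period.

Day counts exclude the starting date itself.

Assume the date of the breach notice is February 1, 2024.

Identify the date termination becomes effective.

June 3, 2024

The last day of the suspension period: February 1, 2024 + 10 days = February 11, 2024.
Adding 90 calendar days to February 11, 2024 gives May 11, 2024, which is the last day of the cure period.
Adding 23 calendar days to May 11, 2024 gives June 3, 2024, which is the date termination becomes effective.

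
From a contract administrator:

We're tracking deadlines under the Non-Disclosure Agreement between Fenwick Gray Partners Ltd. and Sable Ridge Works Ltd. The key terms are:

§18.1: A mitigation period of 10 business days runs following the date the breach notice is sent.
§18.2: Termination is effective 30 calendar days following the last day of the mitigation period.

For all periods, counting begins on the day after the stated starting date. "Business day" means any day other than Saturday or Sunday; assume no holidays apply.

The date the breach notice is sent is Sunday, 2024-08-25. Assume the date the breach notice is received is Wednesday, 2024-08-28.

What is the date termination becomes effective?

2024-10-06

From Sunday, 2024-08-25, 10 business days (Aug 26, Aug 27, Aug 28, Aug 29, Aug 30, Sep 2, Sep 3, Sep 4, Sep 5, Sep 6, skipping weekends) brings us to Friday, 2024-09-06, which is the last day of the mitigation period.
The date termination becomes effective: 30 calendar days after 2024-09-06 is 2024-10-06.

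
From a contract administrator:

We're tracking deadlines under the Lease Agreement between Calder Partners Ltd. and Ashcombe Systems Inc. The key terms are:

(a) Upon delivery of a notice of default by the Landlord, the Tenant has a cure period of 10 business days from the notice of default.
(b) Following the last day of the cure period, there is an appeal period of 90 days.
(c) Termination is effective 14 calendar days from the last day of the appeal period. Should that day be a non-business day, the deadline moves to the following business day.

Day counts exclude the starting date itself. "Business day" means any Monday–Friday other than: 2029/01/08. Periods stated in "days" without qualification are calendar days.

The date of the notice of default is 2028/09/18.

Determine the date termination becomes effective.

The last day of the cure period: counting 10 business days from Monday, 2028/09/18 (Sep 19, Sep 20, Sep 21, Sep 22, Sep 25, Sep 26, Sep 27, Sep 28, Sep 29, Oct 2, skipping weekends) reaches Monday, 2028/10/02.
Adding 90 calendar days to 2028/10/02 gives 2028/12/31, which is the last day of the appeal period.
The date termination becomes effective: 14 calendar days after 2028/12/31 is 2029/01/14. That falls on a Sunday, so it rolls to the next business day, Monday, 2029/01/15.

2029/01/15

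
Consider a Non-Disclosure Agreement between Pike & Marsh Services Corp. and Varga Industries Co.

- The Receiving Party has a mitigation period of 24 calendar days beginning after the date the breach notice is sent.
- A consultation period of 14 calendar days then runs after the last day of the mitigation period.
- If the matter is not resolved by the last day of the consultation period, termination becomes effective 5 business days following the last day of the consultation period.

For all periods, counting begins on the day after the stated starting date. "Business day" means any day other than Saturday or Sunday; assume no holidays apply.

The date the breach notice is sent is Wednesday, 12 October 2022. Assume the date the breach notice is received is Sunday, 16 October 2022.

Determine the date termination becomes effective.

25 November 2022

Adding 24 calendar days to 12 October 2022 gives 5 November 2022, which is the last day of the mitigation period.
The last day of the consultation period: 5 November 2022 + 14 days = 19 November 2022.
The date termination becomes effective: counting 5 business days from Saturday, 19 November 2022 (Nov 21, Nov 22, Nov 23, Nov 24, Nov 25, skipping weekends) reaches Friday, 25 November 2022.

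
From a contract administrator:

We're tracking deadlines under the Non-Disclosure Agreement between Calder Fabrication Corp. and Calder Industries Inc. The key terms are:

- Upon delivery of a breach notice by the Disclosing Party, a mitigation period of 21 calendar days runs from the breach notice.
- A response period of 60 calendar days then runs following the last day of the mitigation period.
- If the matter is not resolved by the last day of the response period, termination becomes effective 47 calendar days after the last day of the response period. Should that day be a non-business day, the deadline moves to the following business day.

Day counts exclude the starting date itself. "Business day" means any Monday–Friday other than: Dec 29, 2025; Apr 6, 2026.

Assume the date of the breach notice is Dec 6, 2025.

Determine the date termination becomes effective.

The last day of the mitigation period: 21 calendar days after Dec 6, 2025 is Dec 27, 2025.
The last day of the response period: 60 calendar days after Dec 27, 2025 is Feb 25, 2026.
The date termination becomes effective: Feb 25, 2026 + 47 days = Apr 13, 2026. Apr 13, 2026 is a Monday and is not a listed holiday, so no roll-forward applies.

Apr 13, 2026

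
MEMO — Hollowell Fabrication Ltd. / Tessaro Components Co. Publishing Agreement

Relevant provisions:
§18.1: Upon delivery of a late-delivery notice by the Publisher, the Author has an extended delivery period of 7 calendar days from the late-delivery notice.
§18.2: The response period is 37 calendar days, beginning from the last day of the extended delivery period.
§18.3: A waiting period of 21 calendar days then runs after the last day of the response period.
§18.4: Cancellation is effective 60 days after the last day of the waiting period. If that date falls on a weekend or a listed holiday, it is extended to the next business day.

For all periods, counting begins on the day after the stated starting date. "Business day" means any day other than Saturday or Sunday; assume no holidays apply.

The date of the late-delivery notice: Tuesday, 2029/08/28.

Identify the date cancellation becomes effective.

Adding 7 calendar days to 2029/08/28 gives 2029/09/04, which is the last day of the extended delivery period.
Adding 37 calendar days to 2029/09/04 gives 2029/10/11, which is the last day of the response period.
The last day of the waiting period: 21 calendar days after 2029/10/11 is 2029/11/01.
Adding 60 calendar days to 2029/11/01 gives 2029/12/31, which is the date cancellation becomes effective. 2029/12/31 is a Monday, so no roll-forward applies.

2029/12/31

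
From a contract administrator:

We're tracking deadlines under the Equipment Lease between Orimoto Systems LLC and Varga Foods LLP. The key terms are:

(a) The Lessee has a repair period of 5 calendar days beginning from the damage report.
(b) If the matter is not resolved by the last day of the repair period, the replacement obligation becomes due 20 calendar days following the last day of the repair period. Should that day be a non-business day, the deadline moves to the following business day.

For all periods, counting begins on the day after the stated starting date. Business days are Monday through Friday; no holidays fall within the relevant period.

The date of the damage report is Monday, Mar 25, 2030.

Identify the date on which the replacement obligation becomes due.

Apr 19, 2030

Adding 5 calendar days to Mar 25, 2030 gives Mar 30, 2030, which is the last day of the repair period.
Adding 20 calendar days to Mar 30, 2030 gives Apr 19, 2030, which is the date on which the replacement obligation becomes due. Apr 19, 2030 is a Friday, so no roll-forward applies.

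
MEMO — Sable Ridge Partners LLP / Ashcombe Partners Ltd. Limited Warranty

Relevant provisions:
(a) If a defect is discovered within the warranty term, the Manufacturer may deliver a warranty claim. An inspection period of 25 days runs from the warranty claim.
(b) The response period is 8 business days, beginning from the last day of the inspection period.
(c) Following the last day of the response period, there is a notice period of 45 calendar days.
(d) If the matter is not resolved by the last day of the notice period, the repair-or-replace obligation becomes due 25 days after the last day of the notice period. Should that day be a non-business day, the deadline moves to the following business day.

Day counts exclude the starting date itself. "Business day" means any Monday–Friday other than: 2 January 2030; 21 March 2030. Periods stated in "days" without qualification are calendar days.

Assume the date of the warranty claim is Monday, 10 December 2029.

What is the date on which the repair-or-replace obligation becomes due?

27 March 2030

The last day of the inspection period: 25 calendar days after 10 December 2029 is 4 January 2030.
The last day of the response period: 8 business days after Friday, 4 January 2030, skipping weekends — Jan 7, Jan 8, Jan 9, Jan 10, Jan 11, Jan 14, Jan 15, Jan 16 — lands on Wednesday, 16 January 2030.
Adding 45 calendar days to 16 January 2030 gives 2 March 2030, which is the last day of the notice period.
Adding 25 calendar days to 2 March 2030 gives 27 March 2030, which is the date on which the repair-or-replace obligation becomes due. 27 March 2030 is a Wednesday and is not a listed holiday, so no roll-forward applies.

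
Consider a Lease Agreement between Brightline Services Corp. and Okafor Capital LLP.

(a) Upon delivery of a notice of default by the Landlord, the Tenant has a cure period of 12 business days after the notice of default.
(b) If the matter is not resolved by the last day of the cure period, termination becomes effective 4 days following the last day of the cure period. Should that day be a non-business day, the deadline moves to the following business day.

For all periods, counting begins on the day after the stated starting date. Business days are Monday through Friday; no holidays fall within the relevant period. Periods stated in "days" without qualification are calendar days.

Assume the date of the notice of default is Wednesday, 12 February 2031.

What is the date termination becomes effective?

The last day of the cure period: 12 business days after Wednesday, 12 February 2031, skipping weekends — Feb 13, Feb 14, Feb 17, Feb 18, …, Feb 26, Feb 27, Feb 28 — lands on Friday, 28 February 2031.
The date termination becomes effective: 4 calendar days after 28 February 2031 is 4 March 2031. 4 March 2031 is a Tuesday, so no roll-forward applies.

4 March 2031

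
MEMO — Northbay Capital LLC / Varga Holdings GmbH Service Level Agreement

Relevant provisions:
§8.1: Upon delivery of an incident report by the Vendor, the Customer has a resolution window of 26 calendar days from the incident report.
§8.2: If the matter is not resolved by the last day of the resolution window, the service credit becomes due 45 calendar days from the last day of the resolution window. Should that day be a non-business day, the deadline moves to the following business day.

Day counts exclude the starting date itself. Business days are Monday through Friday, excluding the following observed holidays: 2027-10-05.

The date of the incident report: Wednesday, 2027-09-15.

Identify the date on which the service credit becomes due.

2027-11-25

Adding 26 calendar days to 2027-09-15 gives 2027-10-11, which is the last day of the resolution window.
Adding 45 calendar days to 2027-10-11 gives 2027-11-25, which is the date on which the service credit becomes due. 2027-11-25 is a Thursday and is not a listed holiday, so no roll-forward applies.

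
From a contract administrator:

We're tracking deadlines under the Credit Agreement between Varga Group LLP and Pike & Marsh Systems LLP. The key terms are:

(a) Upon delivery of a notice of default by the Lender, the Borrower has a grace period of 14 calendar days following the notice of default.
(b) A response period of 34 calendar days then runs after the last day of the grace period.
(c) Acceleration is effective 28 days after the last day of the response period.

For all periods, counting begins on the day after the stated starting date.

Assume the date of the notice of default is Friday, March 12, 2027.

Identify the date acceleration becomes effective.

May 27, 2027

The last day of the grace period: March 12, 2027 + 14 days = March 26, 2027.
Adding 34 calendar days to March 26, 2027 gives April 29, 2027, which is the last day of the response period.
The date acceleration becomes effective: 28 calendar days after April 29, 2027 is May 27, 2027.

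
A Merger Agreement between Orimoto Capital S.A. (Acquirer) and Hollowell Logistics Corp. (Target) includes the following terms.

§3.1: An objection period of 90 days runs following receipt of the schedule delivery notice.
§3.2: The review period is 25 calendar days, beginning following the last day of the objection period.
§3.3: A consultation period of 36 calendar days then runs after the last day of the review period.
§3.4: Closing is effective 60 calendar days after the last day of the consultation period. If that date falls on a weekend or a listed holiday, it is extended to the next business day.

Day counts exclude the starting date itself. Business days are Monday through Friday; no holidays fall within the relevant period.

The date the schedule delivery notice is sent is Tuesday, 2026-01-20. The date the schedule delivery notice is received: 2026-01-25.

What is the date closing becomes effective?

2026-08-24

The last day of the objection period: 2026-01-25 + 90 days = 2026-04-25.
Adding 25 calendar days to 2026-04-25 gives 2026-05-20, which is the last day of the review period.
The last day of the consultation period: 36 calendar days after 2026-05-20 is 2026-06-25.
The date closing becomes effective: 2026-06-25 + 60 days = 2026-08-24. 2026-08-24 is a Monday, so no roll-forward applies.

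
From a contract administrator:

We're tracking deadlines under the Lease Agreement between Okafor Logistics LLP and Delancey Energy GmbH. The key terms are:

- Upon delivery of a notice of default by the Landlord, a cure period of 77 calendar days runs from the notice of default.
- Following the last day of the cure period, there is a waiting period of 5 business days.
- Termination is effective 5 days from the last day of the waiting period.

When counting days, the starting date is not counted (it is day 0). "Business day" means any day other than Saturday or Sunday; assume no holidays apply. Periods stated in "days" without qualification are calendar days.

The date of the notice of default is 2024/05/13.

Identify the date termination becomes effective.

The last day of the cure period: 2024/05/13 + 77 days = 2024/07/29.
The last day of the waiting period: counting 5 business days from Monday, 2024/07/29 (Jul 30, Jul 31, Aug 1, Aug 2, Aug 5, skipping weekends) reaches Monday, 2024/08/05.
The date termination becomes effective: 2024/08/05 + 5 days = 2024/08/10.

2024/08/10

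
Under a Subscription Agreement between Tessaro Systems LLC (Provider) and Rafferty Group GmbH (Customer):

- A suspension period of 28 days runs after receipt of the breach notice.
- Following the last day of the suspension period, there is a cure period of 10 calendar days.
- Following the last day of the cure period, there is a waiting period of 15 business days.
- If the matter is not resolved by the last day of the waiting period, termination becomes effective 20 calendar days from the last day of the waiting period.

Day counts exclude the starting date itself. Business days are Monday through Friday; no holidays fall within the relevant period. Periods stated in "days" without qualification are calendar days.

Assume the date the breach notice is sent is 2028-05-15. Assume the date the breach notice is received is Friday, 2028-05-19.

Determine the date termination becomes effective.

2028-08-06

The last day of the suspension period: 2028-05-19 + 28 days = 2028-06-16.
Adding 10 calendar days to 2028-06-16 gives 2028-06-26, which is the last day of the cure period.
The last day of the waiting period: 15 business days after Monday, 2028-06-26, skipping weekends — Jun 27, Jun 28, Jun 29, Jun 30, …, Jul 13, Jul 14, Jul 17 — lands on Monday, 2028-07-17.
The date termination becomes effective: 20 calendar days after 2028-07-17 is 2028-08-06.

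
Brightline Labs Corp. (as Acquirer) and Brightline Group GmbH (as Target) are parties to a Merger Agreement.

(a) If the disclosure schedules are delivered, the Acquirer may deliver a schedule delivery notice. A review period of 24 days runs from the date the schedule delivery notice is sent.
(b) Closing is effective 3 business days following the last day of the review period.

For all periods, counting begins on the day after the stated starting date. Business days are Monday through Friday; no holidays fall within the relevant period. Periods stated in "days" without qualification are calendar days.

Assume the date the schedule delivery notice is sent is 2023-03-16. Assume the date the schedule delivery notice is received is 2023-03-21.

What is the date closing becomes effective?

Adding 24 calendar days to 2023-03-16 gives 2023-04-09, which is the last day of the review period.
From Sunday, 2023-04-09, 3 business days (Apr 10, Apr 11, Apr 12, skipping weekends) brings us to Wednesday, 2023-04-12, which is the date closing becomes effective.

2023-04-12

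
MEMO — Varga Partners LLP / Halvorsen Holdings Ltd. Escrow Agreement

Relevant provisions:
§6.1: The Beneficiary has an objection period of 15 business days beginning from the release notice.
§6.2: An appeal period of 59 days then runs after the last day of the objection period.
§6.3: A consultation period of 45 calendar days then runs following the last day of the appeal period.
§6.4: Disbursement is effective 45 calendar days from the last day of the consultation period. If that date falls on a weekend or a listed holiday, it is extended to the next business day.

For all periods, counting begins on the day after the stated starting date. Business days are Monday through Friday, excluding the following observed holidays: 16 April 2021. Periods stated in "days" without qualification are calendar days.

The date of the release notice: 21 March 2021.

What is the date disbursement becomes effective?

6 September 2021

From Sunday, 21 March 2021, 15 business days (Mar 22, Mar 23, Mar 24, Mar 25, …, Apr 7, Apr 8, Apr 9, skipping weekends) brings us to Friday, 9 April 2021, which is the last day of the objection period.
The last day of the appeal period: 59 calendar days after 9 April 2021 is 7 June 2021.
The last day of the consultation period: 7 June 2021 + 45 days = 22 July 2021.
The date disbursement becomes effective: 22 July 2021 + 45 days = 5 September 2021. That falls on a Sunday, so it rolls to the next business day, Monday, 6 September 2021.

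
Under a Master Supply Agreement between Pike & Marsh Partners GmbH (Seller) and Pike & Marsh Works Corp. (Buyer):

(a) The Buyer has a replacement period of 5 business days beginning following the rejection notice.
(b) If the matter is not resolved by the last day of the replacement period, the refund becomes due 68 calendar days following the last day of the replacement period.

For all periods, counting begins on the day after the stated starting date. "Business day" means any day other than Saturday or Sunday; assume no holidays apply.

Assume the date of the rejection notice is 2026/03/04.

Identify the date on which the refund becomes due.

The last day of the replacement period: counting 5 business days from Wednesday, 2026/03/04 (Mar 5, Mar 6, Mar 9, Mar 10, Mar 11, skipping weekends) reaches Wednesday, 2026/03/11.
Adding 68 calendar days to 2026/03/11 gives 2026/05/18, which is the date on which the refund becomes due.

2026/05/18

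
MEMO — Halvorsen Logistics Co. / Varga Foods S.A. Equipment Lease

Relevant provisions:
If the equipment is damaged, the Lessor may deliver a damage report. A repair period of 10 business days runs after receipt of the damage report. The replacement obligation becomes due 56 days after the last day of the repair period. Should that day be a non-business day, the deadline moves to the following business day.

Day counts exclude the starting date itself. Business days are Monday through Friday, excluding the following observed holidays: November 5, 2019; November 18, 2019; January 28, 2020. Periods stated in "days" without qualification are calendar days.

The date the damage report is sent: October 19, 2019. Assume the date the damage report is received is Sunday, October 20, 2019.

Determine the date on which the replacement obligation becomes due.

December 27, 2019

The last day of the repair period: 10 business days after Sunday, October 20, 2019, skipping weekends — Oct 21, Oct 22, Oct 23, Oct 24, Oct 25, Oct 28, Oct 29, Oct 30, Oct 31, Nov 1 — lands on Friday, November 1, 2019.
Adding 56 calendar days to November 1, 2019 gives December 27, 2019, which is the date on which the replacement obligation becomes due. December 27, 2019 is a Friday and is not a listed holiday, so no roll-forward applies.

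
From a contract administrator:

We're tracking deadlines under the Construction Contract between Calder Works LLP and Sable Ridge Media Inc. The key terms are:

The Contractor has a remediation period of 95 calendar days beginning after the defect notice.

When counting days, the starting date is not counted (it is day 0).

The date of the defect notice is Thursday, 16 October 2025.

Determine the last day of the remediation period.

19 January 2026

The last day of the remediation period: 95 calendar days after 16 October 2025 is 19 January 2026.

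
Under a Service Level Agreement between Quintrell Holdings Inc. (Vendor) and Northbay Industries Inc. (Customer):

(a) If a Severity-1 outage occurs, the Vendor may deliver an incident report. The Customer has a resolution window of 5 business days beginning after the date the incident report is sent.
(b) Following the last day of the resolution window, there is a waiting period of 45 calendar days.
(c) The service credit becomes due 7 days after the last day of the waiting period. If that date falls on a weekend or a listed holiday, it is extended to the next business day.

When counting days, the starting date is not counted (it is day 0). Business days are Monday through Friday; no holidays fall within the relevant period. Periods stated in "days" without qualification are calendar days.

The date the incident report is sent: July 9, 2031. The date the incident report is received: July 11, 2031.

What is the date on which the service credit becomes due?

The last day of the resolution window: 5 business days after Wednesday, July 9, 2031, skipping weekends — Jul 10, Jul 11, Jul 14, Jul 15, Jul 16 — lands on Wednesday, July 16, 2031.
The last day of the waiting period: July 16, 2031 + 45 days = August 30, 2031.
The date on which the service credit becomes due: August 30, 2031 + 7 days = September 6, 2031. That falls on a Saturday, so it rolls to the next business day, Monday, September 8, 2031.

September 8, 2031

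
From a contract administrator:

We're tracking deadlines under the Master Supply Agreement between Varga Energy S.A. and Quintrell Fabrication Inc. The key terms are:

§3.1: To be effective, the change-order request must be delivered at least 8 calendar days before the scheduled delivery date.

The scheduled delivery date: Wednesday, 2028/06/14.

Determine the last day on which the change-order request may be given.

2028/06/06

2028/06/14 minus 8 days is 2028/06/06.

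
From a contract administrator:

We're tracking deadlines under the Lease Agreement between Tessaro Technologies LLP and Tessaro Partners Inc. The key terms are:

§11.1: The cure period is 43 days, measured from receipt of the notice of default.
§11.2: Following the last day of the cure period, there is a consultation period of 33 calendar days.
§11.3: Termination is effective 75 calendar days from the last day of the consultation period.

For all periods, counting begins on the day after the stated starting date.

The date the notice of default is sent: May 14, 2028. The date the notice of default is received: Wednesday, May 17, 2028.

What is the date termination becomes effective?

Oct 15, 2028

The last day of the cure period: May 17, 2028 + 43 days = Jun 29, 2028.
The last day of the consultation period: 33 calendar days after Jun 29, 2028 is Aug 1, 2028.
Adding 75 calendar days to Aug 1, 2028 gives Oct 15, 2028, which is the date termination becomes effective.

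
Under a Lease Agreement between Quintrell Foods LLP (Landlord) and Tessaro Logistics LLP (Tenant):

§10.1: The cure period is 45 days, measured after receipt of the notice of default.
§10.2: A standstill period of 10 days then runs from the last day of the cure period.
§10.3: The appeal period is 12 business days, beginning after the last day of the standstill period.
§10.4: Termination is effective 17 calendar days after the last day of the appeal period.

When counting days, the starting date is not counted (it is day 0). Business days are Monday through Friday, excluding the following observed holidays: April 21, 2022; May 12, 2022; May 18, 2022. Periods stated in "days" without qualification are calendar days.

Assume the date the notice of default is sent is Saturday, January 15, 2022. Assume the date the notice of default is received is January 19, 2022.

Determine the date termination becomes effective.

April 17, 2022

The last day of the cure period: January 19, 2022 + 45 days = March 5, 2022.
The last day of the standstill period: March 5, 2022 + 10 days = March 15, 2022.
The last day of the appeal period: counting 12 business days from Tuesday, March 15, 2022 (Mar 16, Mar 17, Mar 18, Mar 21, …, Mar 29, Mar 30, Mar 31, skipping weekends) reaches Thursday, March 31, 2022.
The date termination becomes effective: 17 calendar days after March 31, 2022 is April 17, 2022.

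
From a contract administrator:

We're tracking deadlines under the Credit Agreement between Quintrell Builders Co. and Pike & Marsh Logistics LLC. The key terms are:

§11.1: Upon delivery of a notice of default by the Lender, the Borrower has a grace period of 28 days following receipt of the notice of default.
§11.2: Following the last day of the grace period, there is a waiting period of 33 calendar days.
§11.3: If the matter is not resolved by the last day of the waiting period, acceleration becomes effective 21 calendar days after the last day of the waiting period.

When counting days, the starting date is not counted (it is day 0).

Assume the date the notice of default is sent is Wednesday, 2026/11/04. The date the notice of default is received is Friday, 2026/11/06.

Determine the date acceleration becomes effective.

2027/01/27

Adding 28 calendar days to 2026/11/06 gives 2026/12/04, which is the last day of the grace period.
The last day of the waiting period: 33 calendar days after 2026/12/04 is 2027/01/06.
Adding 21 calendar days to 2027/01/06 gives 2027/01/27, which is the date acceleration becomes effective.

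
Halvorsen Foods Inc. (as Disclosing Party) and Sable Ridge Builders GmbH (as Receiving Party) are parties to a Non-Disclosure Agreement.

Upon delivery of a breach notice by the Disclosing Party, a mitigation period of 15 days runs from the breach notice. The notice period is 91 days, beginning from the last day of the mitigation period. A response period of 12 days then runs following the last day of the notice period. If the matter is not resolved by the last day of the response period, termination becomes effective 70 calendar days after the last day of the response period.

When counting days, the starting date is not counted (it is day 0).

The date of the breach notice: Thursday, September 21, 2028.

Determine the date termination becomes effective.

The last day of the mitigation period: 15 calendar days after September 21, 2028 is October 6, 2028.
The last day of the notice period: October 6, 2028 + 91 days = January 5, 2029.
Adding 12 calendar days to January 5, 2029 gives January 17, 2029, which is the last day of the response period.
The date termination becomes effective: 70 calendar days after January 17, 2029 is March 28, 2029.

March 28, 2029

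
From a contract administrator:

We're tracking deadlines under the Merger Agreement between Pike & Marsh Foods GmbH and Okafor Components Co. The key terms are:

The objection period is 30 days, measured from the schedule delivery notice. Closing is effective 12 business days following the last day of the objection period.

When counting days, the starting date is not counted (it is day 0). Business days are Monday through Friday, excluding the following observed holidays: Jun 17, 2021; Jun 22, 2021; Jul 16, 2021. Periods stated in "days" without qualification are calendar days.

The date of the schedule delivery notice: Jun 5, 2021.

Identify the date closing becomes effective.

The last day of the objection period: Jun 5, 2021 + 30 days = Jul 5, 2021.
The date closing becomes effective: 12 business days after Monday, Jul 5, 2021, skipping weekends and the listed holiday on Jul 16 — Jul 6, Jul 7, Jul 8, Jul 9, …, Jul 20, Jul 21, Jul 22 — lands on Thursday, Jul 22, 2021.

Jul 22, 2021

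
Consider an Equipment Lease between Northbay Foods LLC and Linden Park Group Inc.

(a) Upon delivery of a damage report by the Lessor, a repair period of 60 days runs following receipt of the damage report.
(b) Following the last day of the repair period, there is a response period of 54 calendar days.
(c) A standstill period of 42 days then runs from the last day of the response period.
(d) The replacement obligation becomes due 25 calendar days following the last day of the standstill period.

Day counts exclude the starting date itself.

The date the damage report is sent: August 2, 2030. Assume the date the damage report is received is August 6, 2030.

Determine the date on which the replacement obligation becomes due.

February 3, 2031

The last day of the repair period: 60 calendar days after August 6, 2030 is October 5, 2030.
The last day of the response period: 54 calendar days after October 5, 2030 is November 28, 2030.
The last day of the standstill period: 42 calendar days after November 28, 2030 is January 9, 2031.
The date on which the replacement obligation becomes due: January 9, 2031 + 25 days = February 3, 2031.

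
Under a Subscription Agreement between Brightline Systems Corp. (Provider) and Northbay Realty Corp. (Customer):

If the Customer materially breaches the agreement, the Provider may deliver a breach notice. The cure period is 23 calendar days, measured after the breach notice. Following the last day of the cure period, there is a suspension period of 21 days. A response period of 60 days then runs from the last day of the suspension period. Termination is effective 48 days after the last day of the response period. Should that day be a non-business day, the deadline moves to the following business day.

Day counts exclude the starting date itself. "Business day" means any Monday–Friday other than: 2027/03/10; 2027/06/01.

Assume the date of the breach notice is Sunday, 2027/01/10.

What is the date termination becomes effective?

The last day of the cure period: 2027/01/10 + 23 days = 2027/02/02.
The last day of the suspension period: 21 calendar days after 2027/02/02 is 2027/02/23.
Adding 60 calendar days to 2027/02/23 gives 2027/04/24, which is the last day of the response period.
The date termination becomes effective: 2027/04/24 + 48 days = 2027/06/11. 2027/06/11 is a Friday and is not a listed holiday, so no roll-forward applies.

2027/06/11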